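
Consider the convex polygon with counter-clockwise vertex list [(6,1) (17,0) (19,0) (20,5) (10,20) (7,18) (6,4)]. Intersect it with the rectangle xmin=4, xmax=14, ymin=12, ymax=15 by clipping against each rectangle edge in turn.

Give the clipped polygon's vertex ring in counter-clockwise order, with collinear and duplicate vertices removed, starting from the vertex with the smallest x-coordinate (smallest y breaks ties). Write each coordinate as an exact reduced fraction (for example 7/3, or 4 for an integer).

Clipped polygon: [(46/7,12) (14,12) (14,14) (40/3,15) (95/14,15)]

1. After x ≥ 4: [(6,1) (17,0) (19,0) (20,5) (10,20) (7,18) (6,4)]
2. After x ≤ 14: [(6,1) (14,3/11) (14,14) (10,20) (7,18) (6,4)]
3. After y ≥ 12: [(14,12) (14,14) (10,20) (7,18) (46/7,12)]
4. After y ≤ 15: [(14,12) (14,14) (40/3,15) (95/14,15) (46/7,12)]
5. Canonical ring: [(46/7,12) (14,12) (14,14) (40/3,15) (95/14,15)]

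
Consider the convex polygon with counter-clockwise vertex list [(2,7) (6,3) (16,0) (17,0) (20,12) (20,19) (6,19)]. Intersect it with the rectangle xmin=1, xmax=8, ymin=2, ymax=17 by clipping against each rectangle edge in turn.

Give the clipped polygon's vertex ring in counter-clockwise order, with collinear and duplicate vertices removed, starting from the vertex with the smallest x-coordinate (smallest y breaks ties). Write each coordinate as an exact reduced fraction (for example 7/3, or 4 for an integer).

1. After x ≥ 1: [(2,7) (6,3) (16,0) (17,0) (20,12) (20,19) (6,19)]
2. After x ≤ 8: [(2,7) (6,3) (8,12/5) (8,19) (6,19)]
3. After y ≥ 2: [(2,7) (6,3) (8,12/5) (8,19) (6,19)]
4. After y ≤ 17: [(16/3,17) (2,7) (6,3) (8,12/5) (8,17)]
5. Canonical ring: [(2,7) (6,3) (8,12/5) (8,17) (16/3,17)]

Clipped polygon: [(2,7) (6,3) (8,12/5) (8,17) (16/3,17)]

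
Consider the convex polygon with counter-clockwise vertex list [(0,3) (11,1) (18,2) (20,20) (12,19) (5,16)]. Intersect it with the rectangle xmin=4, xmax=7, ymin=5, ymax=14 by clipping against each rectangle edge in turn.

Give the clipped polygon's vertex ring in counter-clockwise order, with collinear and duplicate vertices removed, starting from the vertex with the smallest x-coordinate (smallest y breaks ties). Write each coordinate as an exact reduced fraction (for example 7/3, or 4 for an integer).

1. After x ≥ 4: [(4,67/5) (4,25/11) (11,1) (18,2) (20,20) (12,19) (5,16)]
2. After x ≤ 7: [(4,67/5) (4,25/11) (7,19/11) (7,118/7) (5,16)]
3. After y ≥ 5: [(4,67/5) (4,5) (7,5) (7,118/7) (5,16)]
4. After y ≤ 14: [(55/13,14) (4,67/5) (4,5) (7,5) (7,14)]
5. Canonical ring: [(4,5) (7,5) (7,14) (55/13,14) (4,67/5)]

Clipped polygon: [(4,5) (7,5) (7,14) (55/13,14) (4,67/5)]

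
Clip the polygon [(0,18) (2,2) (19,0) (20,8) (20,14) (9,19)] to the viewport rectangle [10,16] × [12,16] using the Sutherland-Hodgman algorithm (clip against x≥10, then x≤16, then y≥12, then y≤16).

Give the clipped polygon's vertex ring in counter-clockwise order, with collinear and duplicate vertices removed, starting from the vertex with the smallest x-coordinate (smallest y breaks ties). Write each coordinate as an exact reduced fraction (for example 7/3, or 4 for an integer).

1. After x ≥ 10: [(10,18/17) (19,0) (20,8) (20,14) (10,204/11)]
2. After x ≤ 16: [(10,18/17) (16,6/17) (16,174/11) (10,204/11)]
3. After y ≥ 12: [(10,12) (16,12) (16,174/11) (10,204/11)]
4. After y ≤ 16: [(10,16) (10,12) (16,12) (16,174/11) (78/5,16)]
5. Canonical ring: [(10,12) (16,12) (16,174/11) (78/5,16) (10,16)]

Clipped polygon: [(10,12) (16,12) (16,174/11) (78/5,16) (10,16)]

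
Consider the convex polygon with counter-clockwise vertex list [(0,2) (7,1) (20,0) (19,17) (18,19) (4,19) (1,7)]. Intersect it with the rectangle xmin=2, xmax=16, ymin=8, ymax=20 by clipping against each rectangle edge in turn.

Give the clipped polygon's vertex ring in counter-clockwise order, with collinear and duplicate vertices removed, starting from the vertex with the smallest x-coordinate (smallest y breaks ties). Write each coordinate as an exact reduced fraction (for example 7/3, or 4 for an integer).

Clipped polygon: [(2,8) (16,8) (16,19) (4,19) (2,11)]

1. After x ≥ 2: [(2,12/7) (7,1) (20,0) (19,17) (18,19) (4,19) (2,11)]
2. After x ≤ 16: [(2,12/7) (7,1) (16,4/13) (16,19) (4,19) (2,11)]
3. After y ≥ 8: [(2,8) (16,8) (16,19) (4,19) (2,11)]
4. After y ≤ 20: [(2,8) (16,8) (16,19) (4,19) (2,11)]
5. Canonical ring: [(2,8) (16,8) (16,19) (4,19) (2,11)]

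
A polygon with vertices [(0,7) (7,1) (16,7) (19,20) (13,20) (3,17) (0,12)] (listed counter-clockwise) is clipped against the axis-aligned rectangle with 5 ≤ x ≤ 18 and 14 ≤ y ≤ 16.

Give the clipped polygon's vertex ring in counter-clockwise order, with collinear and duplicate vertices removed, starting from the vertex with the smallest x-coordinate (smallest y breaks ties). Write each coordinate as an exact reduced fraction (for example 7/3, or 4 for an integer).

Clipped polygon: [(5,14) (229/13,14) (18,47/3) (18,16) (5,16)]

1. After x ≥ 5: [(5,19/7) (7,1) (16,7) (19,20) (13,20) (5,88/5)]
2. After x ≤ 18: [(5,19/7) (7,1) (16,7) (18,47/3) (18,20) (13,20) (5,88/5)]
3. After y ≥ 14: [(5,14) (229/13,14) (18,47/3) (18,20) (13,20) (5,88/5)]
4. After y ≤ 16: [(5,16) (5,14) (229/13,14) (18,47/3) (18,16)]
5. Canonical ring: [(5,14) (229/13,14) (18,47/3) (18,16) (5,16)]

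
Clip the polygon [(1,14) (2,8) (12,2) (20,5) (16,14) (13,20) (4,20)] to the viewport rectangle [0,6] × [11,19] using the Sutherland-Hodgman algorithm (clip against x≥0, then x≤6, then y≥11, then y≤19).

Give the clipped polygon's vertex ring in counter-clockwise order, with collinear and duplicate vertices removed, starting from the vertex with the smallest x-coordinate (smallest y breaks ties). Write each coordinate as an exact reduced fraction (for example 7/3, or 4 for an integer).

1. After x ≥ 0: [(1,14) (2,8) (12,2) (20,5) (16,14) (13,20) (4,20)]
2. After x ≤ 6: [(1,14) (2,8) (6,28/5) (6,20) (4,20)]
3. After y ≥ 11: [(1,14) (3/2,11) (6,11) (6,20) (4,20)]
4. After y ≤ 19: [(7/2,19) (1,14) (3/2,11) (6,11) (6,19)]
5. Canonical ring: [(1,14) (3/2,11) (6,11) (6,19) (7/2,19)]

Clipped polygon: [(1,14) (3/2,11) (6,11) (6,19) (7/2,19)]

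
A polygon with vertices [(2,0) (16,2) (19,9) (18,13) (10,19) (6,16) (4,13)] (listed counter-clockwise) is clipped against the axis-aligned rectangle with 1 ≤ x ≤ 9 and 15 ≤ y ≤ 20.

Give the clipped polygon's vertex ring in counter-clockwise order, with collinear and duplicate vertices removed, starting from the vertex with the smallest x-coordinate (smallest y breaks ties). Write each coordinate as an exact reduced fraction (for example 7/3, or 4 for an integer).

1. After x ≥ 1: [(2,0) (16,2) (19,9) (18,13) (10,19) (6,16) (4,13)]
2. After x ≤ 9: [(2,0) (9,1) (9,73/4) (6,16) (4,13)]
3. After y ≥ 15: [(9,15) (9,73/4) (6,16) (16/3,15)]
4. After y ≤ 20: [(9,15) (9,73/4) (6,16) (16/3,15)]
5. Canonical ring: [(16/3,15) (9,15) (9,73/4) (6,16)]

Clipped polygon: [(16/3,15) (9,15) (9,73/4) (6,16)]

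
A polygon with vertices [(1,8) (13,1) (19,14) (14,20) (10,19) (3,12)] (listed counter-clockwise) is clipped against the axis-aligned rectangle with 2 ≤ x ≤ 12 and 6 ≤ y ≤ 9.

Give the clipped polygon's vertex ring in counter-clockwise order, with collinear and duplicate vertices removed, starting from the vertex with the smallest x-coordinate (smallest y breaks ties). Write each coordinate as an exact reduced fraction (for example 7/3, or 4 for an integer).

Clipped polygon: [(2,89/12) (31/7,6) (12,6) (12,9) (2,9)]

1. After x ≥ 2: [(2,10) (2,89/12) (13,1) (19,14) (14,20) (10,19) (3,12)]
2. After x ≤ 12: [(2,10) (2,89/12) (12,19/12) (12,39/2) (10,19) (3,12)]
3. After y ≥ 6: [(2,10) (2,89/12) (31/7,6) (12,6) (12,39/2) (10,19) (3,12)]
4. After y ≤ 9: [(2,9) (2,89/12) (31/7,6) (12,6) (12,9)]
5. Canonical ring: [(2,89/12) (31/7,6) (12,6) (12,9) (2,9)]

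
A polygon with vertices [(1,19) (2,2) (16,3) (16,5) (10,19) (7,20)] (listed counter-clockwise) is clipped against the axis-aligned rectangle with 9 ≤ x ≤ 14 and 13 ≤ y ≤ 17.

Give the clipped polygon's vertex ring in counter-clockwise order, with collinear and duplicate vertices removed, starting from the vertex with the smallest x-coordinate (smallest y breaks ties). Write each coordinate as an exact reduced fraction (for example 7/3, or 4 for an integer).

Clipped polygon: [(9,13) (88/7,13) (76/7,17) (9,17)]

1. After x ≥ 9: [(9,5/2) (16,3) (16,5) (10,19) (9,58/3)]
2. After x ≤ 14: [(9,5/2) (14,20/7) (14,29/3) (10,19) (9,58/3)]
3. After y ≥ 13: [(9,13) (88/7,13) (10,19) (9,58/3)]
4. After y ≤ 17: [(9,17) (9,13) (88/7,13) (76/7,17)]
5. Canonical ring: [(9,13) (88/7,13) (76/7,17) (9,17)]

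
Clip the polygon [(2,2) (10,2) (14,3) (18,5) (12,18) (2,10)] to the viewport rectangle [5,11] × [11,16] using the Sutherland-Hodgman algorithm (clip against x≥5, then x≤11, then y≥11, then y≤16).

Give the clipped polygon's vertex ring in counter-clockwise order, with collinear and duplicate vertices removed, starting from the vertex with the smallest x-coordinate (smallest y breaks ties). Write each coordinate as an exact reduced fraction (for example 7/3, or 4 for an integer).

Clipped polygon: [(5,11) (11,11) (11,16) (19/2,16) (5,62/5)]

1. After x ≥ 5: [(5,2) (10,2) (14,3) (18,5) (12,18) (5,62/5)]
2. After x ≤ 11: [(5,2) (10,2) (11,9/4) (11,86/5) (5,62/5)]
3. After y ≥ 11: [(5,11) (11,11) (11,86/5) (5,62/5)]
4. After y ≤ 16: [(5,11) (11,11) (11,16) (19/2,16) (5,62/5)]
5. Canonical ring: [(5,11) (11,11) (11,16) (19/2,16) (5,62/5)]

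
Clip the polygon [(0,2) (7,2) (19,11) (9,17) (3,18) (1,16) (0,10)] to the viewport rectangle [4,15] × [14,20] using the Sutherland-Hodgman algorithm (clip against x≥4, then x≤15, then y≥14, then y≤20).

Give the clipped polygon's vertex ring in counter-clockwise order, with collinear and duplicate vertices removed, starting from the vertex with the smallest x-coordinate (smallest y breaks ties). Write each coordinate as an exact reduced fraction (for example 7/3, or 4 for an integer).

1. After x ≥ 4: [(4,2) (7,2) (19,11) (9,17) (4,107/6)]
2. After x ≤ 15: [(4,2) (7,2) (15,8) (15,67/5) (9,17) (4,107/6)]
3. After y ≥ 14: [(4,14) (14,14) (9,17) (4,107/6)]
4. After y ≤ 20: [(4,14) (14,14) (9,17) (4,107/6)]
5. Canonical ring: [(4,14) (14,14) (9,17) (4,107/6)]

Clipped polygon: [(4,14) (14,14) (9,17) (4,107/6)]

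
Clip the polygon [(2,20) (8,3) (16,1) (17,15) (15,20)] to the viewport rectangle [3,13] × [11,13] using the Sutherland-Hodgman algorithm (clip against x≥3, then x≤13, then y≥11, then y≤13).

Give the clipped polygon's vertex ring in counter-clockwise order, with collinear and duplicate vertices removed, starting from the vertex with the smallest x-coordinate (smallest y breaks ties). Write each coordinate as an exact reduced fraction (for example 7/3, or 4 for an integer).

1. After x ≥ 3: [(3,20) (3,103/6) (8,3) (16,1) (17,15) (15,20)]
2. After x ≤ 13: [(13,20) (3,20) (3,103/6) (8,3) (13,7/4)]
3. After y ≥ 11: [(13,11) (13,20) (3,20) (3,103/6) (88/17,11)]
4. After y ≤ 13: [(13,11) (13,13) (76/17,13) (88/17,11)]
5. Canonical ring: [(76/17,13) (88/17,11) (13,11) (13,13)]

Clipped polygon: [(76/17,13) (88/17,11) (13,11) (13,13)]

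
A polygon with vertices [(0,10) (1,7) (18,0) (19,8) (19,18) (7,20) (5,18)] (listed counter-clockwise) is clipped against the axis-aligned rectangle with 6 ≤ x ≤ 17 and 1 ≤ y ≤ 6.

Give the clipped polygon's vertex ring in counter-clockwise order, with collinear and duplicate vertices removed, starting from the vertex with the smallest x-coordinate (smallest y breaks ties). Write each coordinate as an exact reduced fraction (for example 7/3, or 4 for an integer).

1. After x ≥ 6: [(6,84/17) (18,0) (19,8) (19,18) (7,20) (6,19)]
2. After x ≤ 17: [(6,84/17) (17,7/17) (17,55/3) (7,20) (6,19)]
3. After y ≥ 1: [(6,84/17) (109/7,1) (17,1) (17,55/3) (7,20) (6,19)]
4. After y ≤ 6: [(6,6) (6,84/17) (109/7,1) (17,1) (17,6)]
5. Canonical ring: [(6,84/17) (109/7,1) (17,1) (17,6) (6,6)]

Clipped polygon: [(6,84/17) (109/7,1) (17,1) (17,6) (6,6)]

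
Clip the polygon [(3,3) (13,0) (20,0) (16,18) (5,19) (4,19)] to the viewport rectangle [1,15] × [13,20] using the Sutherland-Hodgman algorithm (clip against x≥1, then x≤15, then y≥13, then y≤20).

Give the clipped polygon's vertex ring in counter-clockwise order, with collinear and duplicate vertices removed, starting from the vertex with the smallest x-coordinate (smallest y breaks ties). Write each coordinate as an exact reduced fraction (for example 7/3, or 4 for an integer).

Clipped polygon: [(29/8,13) (15,13) (15,199/11) (5,19) (4,19)]

1. After x ≥ 1: [(3,3) (13,0) (20,0) (16,18) (5,19) (4,19)]
2. After x ≤ 15: [(3,3) (13,0) (15,0) (15,199/11) (5,19) (4,19)]
3. After y ≥ 13: [(29/8,13) (15,13) (15,199/11) (5,19) (4,19)]
4. After y ≤ 20: [(29/8,13) (15,13) (15,199/11) (5,19) (4,19)]
5. Canonical ring: [(29/8,13) (15,13) (15,199/11) (5,19) (4,19)]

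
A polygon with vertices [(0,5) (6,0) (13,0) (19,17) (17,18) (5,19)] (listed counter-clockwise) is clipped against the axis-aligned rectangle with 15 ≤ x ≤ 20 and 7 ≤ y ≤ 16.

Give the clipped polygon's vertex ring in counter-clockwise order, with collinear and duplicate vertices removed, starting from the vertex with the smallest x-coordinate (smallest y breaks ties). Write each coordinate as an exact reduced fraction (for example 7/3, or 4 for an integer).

1. After x ≥ 15: [(15,17/3) (19,17) (17,18) (15,109/6)]
2. After x ≤ 20: [(15,17/3) (19,17) (17,18) (15,109/6)]
3. After y ≥ 7: [(15,7) (263/17,7) (19,17) (17,18) (15,109/6)]
4. After y ≤ 16: [(15,16) (15,7) (263/17,7) (317/17,16)]
5. Canonical ring: [(15,7) (263/17,7) (317/17,16) (15,16)]

Clipped polygon: [(15,7) (263/17,7) (317/17,16) (15,16)]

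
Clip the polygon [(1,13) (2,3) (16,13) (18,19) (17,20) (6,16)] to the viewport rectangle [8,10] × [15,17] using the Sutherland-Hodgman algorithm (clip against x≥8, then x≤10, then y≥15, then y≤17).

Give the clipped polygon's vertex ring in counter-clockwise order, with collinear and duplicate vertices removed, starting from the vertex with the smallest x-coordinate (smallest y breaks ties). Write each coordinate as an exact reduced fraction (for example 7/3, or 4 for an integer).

Clipped polygon: [(8,15) (10,15) (10,17) (35/4,17) (8,184/11)]

1. After x ≥ 8: [(8,51/7) (16,13) (18,19) (17,20) (8,184/11)]
2. After x ≤ 10: [(8,51/7) (10,61/7) (10,192/11) (8,184/11)]
3. After y ≥ 15: [(8,15) (10,15) (10,192/11) (8,184/11)]
4. After y ≤ 17: [(8,15) (10,15) (10,17) (35/4,17) (8,184/11)]
5. Canonical ring: [(8,15) (10,15) (10,17) (35/4,17) (8,184/11)]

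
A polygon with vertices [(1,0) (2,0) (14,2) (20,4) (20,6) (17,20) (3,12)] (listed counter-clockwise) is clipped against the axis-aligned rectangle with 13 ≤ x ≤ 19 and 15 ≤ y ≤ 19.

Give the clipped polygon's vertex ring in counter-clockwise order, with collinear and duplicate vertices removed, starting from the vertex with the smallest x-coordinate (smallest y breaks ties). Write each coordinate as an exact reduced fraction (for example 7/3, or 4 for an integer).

Clipped polygon: [(13,15) (253/14,15) (241/14,19) (61/4,19) (13,124/7)]

1. After x ≥ 13: [(13,11/6) (14,2) (20,4) (20,6) (17,20) (13,124/7)]
2. After x ≤ 19: [(13,11/6) (14,2) (19,11/3) (19,32/3) (17,20) (13,124/7)]
3. After y ≥ 15: [(13,15) (253/14,15) (17,20) (13,124/7)]
4. After y ≤ 19: [(13,15) (253/14,15) (241/14,19) (61/4,19) (13,124/7)]
5. Canonical ring: [(13,15) (253/14,15) (241/14,19) (61/4,19) (13,124/7)]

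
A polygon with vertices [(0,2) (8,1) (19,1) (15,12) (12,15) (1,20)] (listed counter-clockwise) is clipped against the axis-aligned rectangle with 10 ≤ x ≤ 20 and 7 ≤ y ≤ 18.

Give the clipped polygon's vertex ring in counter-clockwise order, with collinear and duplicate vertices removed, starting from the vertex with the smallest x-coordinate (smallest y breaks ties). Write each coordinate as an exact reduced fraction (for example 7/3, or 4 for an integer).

Clipped polygon: [(10,7) (185/11,7) (15,12) (12,15) (10,175/11)]

1. After x ≥ 10: [(10,1) (19,1) (15,12) (12,15) (10,175/11)]
2. After x ≤ 20: [(10,1) (19,1) (15,12) (12,15) (10,175/11)]
3. After y ≥ 7: [(10,7) (185/11,7) (15,12) (12,15) (10,175/11)]
4. After y ≤ 18: [(10,7) (185/11,7) (15,12) (12,15) (10,175/11)]
5. Canonical ring: [(10,7) (185/11,7) (15,12) (12,15) (10,175/11)]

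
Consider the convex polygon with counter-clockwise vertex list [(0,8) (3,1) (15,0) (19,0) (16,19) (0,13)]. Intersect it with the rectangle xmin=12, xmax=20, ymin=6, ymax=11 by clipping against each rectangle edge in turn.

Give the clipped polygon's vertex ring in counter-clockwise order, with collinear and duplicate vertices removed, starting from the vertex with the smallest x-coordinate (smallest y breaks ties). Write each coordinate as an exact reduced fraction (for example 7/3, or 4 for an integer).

Clipped polygon: [(12,6) (343/19,6) (328/19,11) (12,11)]

1. After x ≥ 12: [(12,1/4) (15,0) (19,0) (16,19) (12,35/2)]
2. After x ≤ 20: [(12,1/4) (15,0) (19,0) (16,19) (12,35/2)]
3. After y ≥ 6: [(12,6) (343/19,6) (16,19) (12,35/2)]
4. After y ≤ 11: [(12,11) (12,6) (343/19,6) (328/19,11)]
5. Canonical ring: [(12,6) (343/19,6) (328/19,11) (12,11)]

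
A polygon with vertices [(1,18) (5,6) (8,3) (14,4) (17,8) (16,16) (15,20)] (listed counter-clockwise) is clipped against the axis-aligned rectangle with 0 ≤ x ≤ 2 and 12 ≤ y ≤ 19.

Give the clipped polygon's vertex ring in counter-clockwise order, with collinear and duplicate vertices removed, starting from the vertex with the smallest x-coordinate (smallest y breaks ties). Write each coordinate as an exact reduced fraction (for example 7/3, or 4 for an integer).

1. After x ≥ 0: [(1,18) (5,6) (8,3) (14,4) (17,8) (16,16) (15,20)]
2. After x ≤ 2: [(2,127/7) (1,18) (2,15)]
3. After y ≥ 12: [(2,127/7) (1,18) (2,15)]
4. After y ≤ 19: [(2,127/7) (1,18) (2,15)]
5. Canonical ring: [(1,18) (2,15) (2,127/7)]

Clipped polygon: [(1,18) (2,15) (2,127/7)]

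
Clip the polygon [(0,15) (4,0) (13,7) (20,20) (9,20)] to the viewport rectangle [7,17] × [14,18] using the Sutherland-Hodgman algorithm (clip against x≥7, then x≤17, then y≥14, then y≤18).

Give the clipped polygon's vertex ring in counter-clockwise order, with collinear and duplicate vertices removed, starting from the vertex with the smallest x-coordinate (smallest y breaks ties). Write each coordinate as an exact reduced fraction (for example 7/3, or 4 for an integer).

1. After x ≥ 7: [(7,170/9) (7,7/3) (13,7) (20,20) (9,20)]
2. After x ≤ 17: [(7,170/9) (7,7/3) (13,7) (17,101/7) (17,20) (9,20)]
3. After y ≥ 14: [(7,170/9) (7,14) (218/13,14) (17,101/7) (17,20) (9,20)]
4. After y ≤ 18: [(7,18) (7,14) (218/13,14) (17,101/7) (17,18)]
5. Canonical ring: [(7,14) (218/13,14) (17,101/7) (17,18) (7,18)]

Clipped polygon: [(7,14) (218/13,14) (17,101/7) (17,18) (7,18)]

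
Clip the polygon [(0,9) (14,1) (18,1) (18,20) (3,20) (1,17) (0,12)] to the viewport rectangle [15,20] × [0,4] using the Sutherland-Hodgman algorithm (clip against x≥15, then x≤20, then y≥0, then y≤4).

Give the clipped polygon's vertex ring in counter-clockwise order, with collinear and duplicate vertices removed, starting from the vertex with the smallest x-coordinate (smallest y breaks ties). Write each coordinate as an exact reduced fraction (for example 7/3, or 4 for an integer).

1. After x ≥ 15: [(15,1) (18,1) (18,20) (15,20)]
2. After x ≤ 20: [(15,1) (18,1) (18,20) (15,20)]
3. After y ≥ 0: [(15,1) (18,1) (18,20) (15,20)]
4. After y ≤ 4: [(15,4) (15,1) (18,1) (18,4)]
5. Canonical ring: [(15,1) (18,1) (18,4) (15,4)]

Clipped polygon: [(15,1) (18,1) (18,4) (15,4)]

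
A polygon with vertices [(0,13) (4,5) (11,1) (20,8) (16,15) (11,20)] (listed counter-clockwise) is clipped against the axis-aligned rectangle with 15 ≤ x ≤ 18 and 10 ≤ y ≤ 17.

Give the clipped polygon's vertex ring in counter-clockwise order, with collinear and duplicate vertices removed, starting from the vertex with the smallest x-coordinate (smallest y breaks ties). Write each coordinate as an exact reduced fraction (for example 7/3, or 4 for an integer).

1. After x ≥ 15: [(15,37/9) (20,8) (16,15) (15,16)]
2. After x ≤ 18: [(15,37/9) (18,58/9) (18,23/2) (16,15) (15,16)]
3. After y ≥ 10: [(15,10) (18,10) (18,23/2) (16,15) (15,16)]
4. After y ≤ 17: [(15,10) (18,10) (18,23/2) (16,15) (15,16)]
5. Canonical ring: [(15,10) (18,10) (18,23/2) (16,15) (15,16)]

Clipped polygon: [(15,10) (18,10) (18,23/2) (16,15) (15,16)]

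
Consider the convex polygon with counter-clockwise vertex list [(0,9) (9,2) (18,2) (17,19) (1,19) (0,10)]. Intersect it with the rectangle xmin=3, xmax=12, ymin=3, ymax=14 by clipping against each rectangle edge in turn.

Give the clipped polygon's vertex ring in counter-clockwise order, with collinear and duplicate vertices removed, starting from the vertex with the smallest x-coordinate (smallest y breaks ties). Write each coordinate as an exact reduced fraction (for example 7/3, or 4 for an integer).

Clipped polygon: [(3,20/3) (54/7,3) (12,3) (12,14) (3,14)]

1. After x ≥ 3: [(3,20/3) (9,2) (18,2) (17,19) (3,19)]
2. After x ≤ 12: [(3,20/3) (9,2) (12,2) (12,19) (3,19)]
3. After y ≥ 3: [(3,20/3) (54/7,3) (12,3) (12,19) (3,19)]
4. After y ≤ 14: [(3,14) (3,20/3) (54/7,3) (12,3) (12,14)]
5. Canonical ring: [(3,20/3) (54/7,3) (12,3) (12,14) (3,14)]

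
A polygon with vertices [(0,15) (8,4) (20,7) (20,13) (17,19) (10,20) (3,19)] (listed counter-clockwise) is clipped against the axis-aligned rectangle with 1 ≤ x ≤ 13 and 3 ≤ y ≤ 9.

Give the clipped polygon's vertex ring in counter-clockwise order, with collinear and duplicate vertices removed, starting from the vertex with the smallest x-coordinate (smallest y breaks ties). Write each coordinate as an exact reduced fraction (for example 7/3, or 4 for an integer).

1. After x ≥ 1: [(1,49/3) (1,109/8) (8,4) (20,7) (20,13) (17,19) (10,20) (3,19)]
2. After x ≤ 13: [(1,49/3) (1,109/8) (8,4) (13,21/4) (13,137/7) (10,20) (3,19)]
3. After y ≥ 3: [(1,49/3) (1,109/8) (8,4) (13,21/4) (13,137/7) (10,20) (3,19)]
4. After y ≤ 9: [(48/11,9) (8,4) (13,21/4) (13,9)]
5. Canonical ring: [(48/11,9) (8,4) (13,21/4) (13,9)]

Clipped polygon: [(48/11,9) (8,4) (13,21/4) (13,9)]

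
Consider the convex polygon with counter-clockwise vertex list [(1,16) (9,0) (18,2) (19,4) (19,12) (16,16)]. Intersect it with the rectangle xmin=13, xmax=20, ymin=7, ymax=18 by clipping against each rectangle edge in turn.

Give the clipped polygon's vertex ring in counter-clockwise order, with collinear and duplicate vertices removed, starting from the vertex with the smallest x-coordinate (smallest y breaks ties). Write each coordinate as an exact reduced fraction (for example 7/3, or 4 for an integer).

1. After x ≥ 13: [(13,16) (13,8/9) (18,2) (19,4) (19,12) (16,16)]
2. After x ≤ 20: [(13,16) (13,8/9) (18,2) (19,4) (19,12) (16,16)]
3. After y ≥ 7: [(13,16) (13,7) (19,7) (19,12) (16,16)]
4. After y ≤ 18: [(13,16) (13,7) (19,7) (19,12) (16,16)]
5. Canonical ring: [(13,7) (19,7) (19,12) (16,16) (13,16)]

Clipped polygon: [(13,7) (19,7) (19,12) (16,16) (13,16)]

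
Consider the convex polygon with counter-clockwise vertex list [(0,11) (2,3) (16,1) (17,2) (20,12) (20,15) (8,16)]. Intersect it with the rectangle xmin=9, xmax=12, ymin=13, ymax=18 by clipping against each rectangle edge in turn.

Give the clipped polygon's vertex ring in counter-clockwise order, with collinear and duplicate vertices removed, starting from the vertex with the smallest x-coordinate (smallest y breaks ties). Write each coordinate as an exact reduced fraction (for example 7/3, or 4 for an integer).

Clipped polygon: [(9,13) (12,13) (12,47/3) (9,191/12)]

1. After x ≥ 9: [(9,2) (16,1) (17,2) (20,12) (20,15) (9,191/12)]
2. After x ≤ 12: [(9,2) (12,11/7) (12,47/3) (9,191/12)]
3. After y ≥ 13: [(9,13) (12,13) (12,47/3) (9,191/12)]
4. After y ≤ 18: [(9,13) (12,13) (12,47/3) (9,191/12)]
5. Canonical ring: [(9,13) (12,13) (12,47/3) (9,191/12)]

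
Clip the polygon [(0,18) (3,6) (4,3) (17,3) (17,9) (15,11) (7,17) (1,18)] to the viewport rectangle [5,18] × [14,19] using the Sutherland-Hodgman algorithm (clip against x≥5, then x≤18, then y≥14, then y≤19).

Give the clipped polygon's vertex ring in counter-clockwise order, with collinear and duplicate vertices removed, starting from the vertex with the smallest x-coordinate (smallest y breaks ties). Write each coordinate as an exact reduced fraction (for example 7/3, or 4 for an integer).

Clipped polygon: [(5,14) (11,14) (7,17) (5,52/3)]

1. After x ≥ 5: [(5,3) (17,3) (17,9) (15,11) (7,17) (5,52/3)]
2. After x ≤ 18: [(5,3) (17,3) (17,9) (15,11) (7,17) (5,52/3)]
3. After y ≥ 14: [(5,14) (11,14) (7,17) (5,52/3)]
4. After y ≤ 19: [(5,14) (11,14) (7,17) (5,52/3)]
5. Canonical ring: [(5,14) (11,14) (7,17) (5,52/3)]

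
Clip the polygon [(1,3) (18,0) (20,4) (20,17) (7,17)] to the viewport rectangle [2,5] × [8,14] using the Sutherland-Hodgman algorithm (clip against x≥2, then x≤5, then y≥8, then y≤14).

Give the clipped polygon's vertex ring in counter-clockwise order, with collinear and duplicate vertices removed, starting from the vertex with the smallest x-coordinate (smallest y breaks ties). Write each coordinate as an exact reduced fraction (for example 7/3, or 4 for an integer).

Clipped polygon: [(22/7,8) (5,8) (5,37/3)]

1. After x ≥ 2: [(2,16/3) (2,48/17) (18,0) (20,4) (20,17) (7,17)]
2. After x ≤ 5: [(5,37/3) (2,16/3) (2,48/17) (5,39/17)]
3. After y ≥ 8: [(5,8) (5,37/3) (22/7,8)]
4. After y ≤ 14: [(5,8) (5,37/3) (22/7,8)]
5. Canonical ring: [(22/7,8) (5,8) (5,37/3)]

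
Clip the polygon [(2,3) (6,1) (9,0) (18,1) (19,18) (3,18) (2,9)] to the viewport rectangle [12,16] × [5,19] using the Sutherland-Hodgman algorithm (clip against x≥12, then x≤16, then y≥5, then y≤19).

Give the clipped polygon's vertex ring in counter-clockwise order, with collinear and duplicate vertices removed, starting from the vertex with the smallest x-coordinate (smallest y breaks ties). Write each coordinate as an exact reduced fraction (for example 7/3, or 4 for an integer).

Clipped polygon: [(12,5) (16,5) (16,18) (12,18)]

1. After x ≥ 12: [(12,1/3) (18,1) (19,18) (12,18)]
2. After x ≤ 16: [(12,1/3) (16,7/9) (16,18) (12,18)]
3. After y ≥ 5: [(12,5) (16,5) (16,18) (12,18)]
4. After y ≤ 19: [(12,5) (16,5) (16,18) (12,18)]
5. Canonical ring: [(12,5) (16,5) (16,18) (12,18)]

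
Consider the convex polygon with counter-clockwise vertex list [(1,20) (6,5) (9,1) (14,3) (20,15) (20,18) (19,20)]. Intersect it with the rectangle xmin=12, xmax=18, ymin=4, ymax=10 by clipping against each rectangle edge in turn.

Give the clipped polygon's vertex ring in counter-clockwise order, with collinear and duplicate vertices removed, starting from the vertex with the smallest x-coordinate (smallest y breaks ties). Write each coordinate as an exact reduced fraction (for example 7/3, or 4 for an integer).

1. After x ≥ 12: [(12,20) (12,11/5) (14,3) (20,15) (20,18) (19,20)]
2. After x ≤ 18: [(18,20) (12,20) (12,11/5) (14,3) (18,11)]
3. After y ≥ 4: [(18,20) (12,20) (12,4) (29/2,4) (18,11)]
4. After y ≤ 10: [(12,10) (12,4) (29/2,4) (35/2,10)]
5. Canonical ring: [(12,4) (29/2,4) (35/2,10) (12,10)]

Clipped polygon: [(12,4) (29/2,4) (35/2,10) (12,10)]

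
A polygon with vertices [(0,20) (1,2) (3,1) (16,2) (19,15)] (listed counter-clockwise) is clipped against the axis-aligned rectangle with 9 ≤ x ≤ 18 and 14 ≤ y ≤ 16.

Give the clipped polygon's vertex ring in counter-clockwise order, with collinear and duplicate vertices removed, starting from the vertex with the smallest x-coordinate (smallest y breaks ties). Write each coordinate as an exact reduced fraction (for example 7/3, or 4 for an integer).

Clipped polygon: [(9,14) (18,14) (18,290/19) (76/5,16) (9,16)]

1. After x ≥ 9: [(9,335/19) (9,19/13) (16,2) (19,15)]
2. After x ≤ 18: [(18,290/19) (9,335/19) (9,19/13) (16,2) (18,32/3)]
3. After y ≥ 14: [(18,14) (18,290/19) (9,335/19) (9,14)]
4. After y ≤ 16: [(18,14) (18,290/19) (76/5,16) (9,16) (9,14)]
5. Canonical ring: [(9,14) (18,14) (18,290/19) (76/5,16) (9,16)]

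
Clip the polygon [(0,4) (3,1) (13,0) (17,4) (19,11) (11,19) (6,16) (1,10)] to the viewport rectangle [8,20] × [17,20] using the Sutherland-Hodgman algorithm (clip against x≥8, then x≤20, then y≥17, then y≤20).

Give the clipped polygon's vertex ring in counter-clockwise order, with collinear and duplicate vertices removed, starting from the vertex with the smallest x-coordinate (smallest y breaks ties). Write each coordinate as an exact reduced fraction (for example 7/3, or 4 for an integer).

Clipped polygon: [(8,17) (13,17) (11,19) (8,86/5)]

1. After x ≥ 8: [(8,1/2) (13,0) (17,4) (19,11) (11,19) (8,86/5)]
2. After x ≤ 20: [(8,1/2) (13,0) (17,4) (19,11) (11,19) (8,86/5)]
3. After y ≥ 17: [(8,17) (13,17) (11,19) (8,86/5)]
4. After y ≤ 20: [(8,17) (13,17) (11,19) (8,86/5)]
5. Canonical ring: [(8,17) (13,17) (11,19) (8,86/5)]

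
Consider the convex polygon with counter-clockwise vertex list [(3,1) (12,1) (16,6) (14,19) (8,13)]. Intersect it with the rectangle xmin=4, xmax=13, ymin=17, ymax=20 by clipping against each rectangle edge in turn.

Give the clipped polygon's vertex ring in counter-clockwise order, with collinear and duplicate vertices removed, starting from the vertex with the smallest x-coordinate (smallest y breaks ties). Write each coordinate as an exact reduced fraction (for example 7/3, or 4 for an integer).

1. After x ≥ 4: [(4,17/5) (4,1) (12,1) (16,6) (14,19) (8,13)]
2. After x ≤ 13: [(4,17/5) (4,1) (12,1) (13,9/4) (13,18) (8,13)]
3. After y ≥ 17: [(13,17) (13,18) (12,17)]
4. After y ≤ 20: [(13,17) (13,18) (12,17)]
5. Canonical ring: [(12,17) (13,17) (13,18)]

Clipped polygon: [(12,17) (13,17) (13,18)]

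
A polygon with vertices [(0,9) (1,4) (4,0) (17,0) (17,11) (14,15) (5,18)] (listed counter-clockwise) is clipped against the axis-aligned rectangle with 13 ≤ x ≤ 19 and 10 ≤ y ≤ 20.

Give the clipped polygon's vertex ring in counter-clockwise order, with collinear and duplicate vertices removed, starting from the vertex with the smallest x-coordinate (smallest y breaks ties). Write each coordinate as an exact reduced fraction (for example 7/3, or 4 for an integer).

1. After x ≥ 13: [(13,0) (17,0) (17,11) (14,15) (13,46/3)]
2. After x ≤ 19: [(13,0) (17,0) (17,11) (14,15) (13,46/3)]
3. After y ≥ 10: [(13,10) (17,10) (17,11) (14,15) (13,46/3)]
4. After y ≤ 20: [(13,10) (17,10) (17,11) (14,15) (13,46/3)]
5. Canonical ring: [(13,10) (17,10) (17,11) (14,15) (13,46/3)]

Clipped polygon: [(13,10) (17,10) (17,11) (14,15) (13,46/3)]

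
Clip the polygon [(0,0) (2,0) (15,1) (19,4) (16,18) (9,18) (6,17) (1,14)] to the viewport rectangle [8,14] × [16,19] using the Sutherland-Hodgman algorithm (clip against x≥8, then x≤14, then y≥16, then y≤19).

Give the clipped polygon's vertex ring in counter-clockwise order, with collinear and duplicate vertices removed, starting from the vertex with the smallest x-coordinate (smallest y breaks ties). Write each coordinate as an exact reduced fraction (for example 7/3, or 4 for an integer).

Clipped polygon: [(8,16) (14,16) (14,18) (9,18) (8,53/3)]

1. After x ≥ 8: [(8,6/13) (15,1) (19,4) (16,18) (9,18) (8,53/3)]
2. After x ≤ 14: [(8,6/13) (14,12/13) (14,18) (9,18) (8,53/3)]
3. After y ≥ 16: [(8,16) (14,16) (14,18) (9,18) (8,53/3)]
4. After y ≤ 19: [(8,16) (14,16) (14,18) (9,18) (8,53/3)]
5. Canonical ring: [(8,16) (14,16) (14,18) (9,18) (8,53/3)]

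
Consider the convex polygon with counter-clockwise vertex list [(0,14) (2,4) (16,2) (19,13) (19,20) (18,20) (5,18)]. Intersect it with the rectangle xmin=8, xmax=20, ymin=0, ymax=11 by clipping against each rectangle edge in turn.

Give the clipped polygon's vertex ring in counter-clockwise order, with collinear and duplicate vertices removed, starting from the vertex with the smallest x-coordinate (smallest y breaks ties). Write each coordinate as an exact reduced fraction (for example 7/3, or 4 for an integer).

1. After x ≥ 8: [(8,22/7) (16,2) (19,13) (19,20) (18,20) (8,240/13)]
2. After x ≤ 20: [(8,22/7) (16,2) (19,13) (19,20) (18,20) (8,240/13)]
3. After y ≥ 0: [(8,22/7) (16,2) (19,13) (19,20) (18,20) (8,240/13)]
4. After y ≤ 11: [(8,11) (8,22/7) (16,2) (203/11,11)]
5. Canonical ring: [(8,22/7) (16,2) (203/11,11) (8,11)]

Clipped polygon: [(8,22/7) (16,2) (203/11,11) (8,11)]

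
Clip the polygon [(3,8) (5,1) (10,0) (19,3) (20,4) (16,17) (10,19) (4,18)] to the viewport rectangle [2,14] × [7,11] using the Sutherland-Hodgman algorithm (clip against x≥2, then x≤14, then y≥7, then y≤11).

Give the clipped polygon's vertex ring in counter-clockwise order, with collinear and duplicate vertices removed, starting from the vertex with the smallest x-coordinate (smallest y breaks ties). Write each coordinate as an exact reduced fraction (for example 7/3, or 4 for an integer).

Clipped polygon: [(3,8) (23/7,7) (14,7) (14,11) (33/10,11)]

1. After x ≥ 2: [(3,8) (5,1) (10,0) (19,3) (20,4) (16,17) (10,19) (4,18)]
2. After x ≤ 14: [(3,8) (5,1) (10,0) (14,4/3) (14,53/3) (10,19) (4,18)]
3. After y ≥ 7: [(3,8) (23/7,7) (14,7) (14,53/3) (10,19) (4,18)]
4. After y ≤ 11: [(33/10,11) (3,8) (23/7,7) (14,7) (14,11)]
5. Canonical ring: [(3,8) (23/7,7) (14,7) (14,11) (33/10,11)]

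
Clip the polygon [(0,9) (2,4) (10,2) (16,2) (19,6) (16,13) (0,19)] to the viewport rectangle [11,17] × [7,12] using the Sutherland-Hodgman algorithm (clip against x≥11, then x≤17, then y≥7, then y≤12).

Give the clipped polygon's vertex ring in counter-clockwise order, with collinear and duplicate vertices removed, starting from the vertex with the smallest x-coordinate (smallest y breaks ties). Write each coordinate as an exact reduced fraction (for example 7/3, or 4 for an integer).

1. After x ≥ 11: [(11,2) (16,2) (19,6) (16,13) (11,119/8)]
2. After x ≤ 17: [(11,2) (16,2) (17,10/3) (17,32/3) (16,13) (11,119/8)]
3. After y ≥ 7: [(11,7) (17,7) (17,32/3) (16,13) (11,119/8)]
4. After y ≤ 12: [(11,12) (11,7) (17,7) (17,32/3) (115/7,12)]
5. Canonical ring: [(11,7) (17,7) (17,32/3) (115/7,12) (11,12)]

Clipped polygon: [(11,7) (17,7) (17,32/3) (115/7,12) (11,12)]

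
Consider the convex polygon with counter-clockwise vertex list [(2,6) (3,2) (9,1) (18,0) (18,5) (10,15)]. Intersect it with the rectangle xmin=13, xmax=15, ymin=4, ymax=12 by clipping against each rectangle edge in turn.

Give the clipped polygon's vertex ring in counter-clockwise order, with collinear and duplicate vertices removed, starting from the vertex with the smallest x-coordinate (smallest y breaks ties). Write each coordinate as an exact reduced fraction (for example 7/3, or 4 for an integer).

Clipped polygon: [(13,4) (15,4) (15,35/4) (13,45/4)]

1. After x ≥ 13: [(13,5/9) (18,0) (18,5) (13,45/4)]
2. After x ≤ 15: [(13,5/9) (15,1/3) (15,35/4) (13,45/4)]
3. After y ≥ 4: [(13,4) (15,4) (15,35/4) (13,45/4)]
4. After y ≤ 12: [(13,4) (15,4) (15,35/4) (13,45/4)]
5. Canonical ring: [(13,4) (15,4) (15,35/4) (13,45/4)]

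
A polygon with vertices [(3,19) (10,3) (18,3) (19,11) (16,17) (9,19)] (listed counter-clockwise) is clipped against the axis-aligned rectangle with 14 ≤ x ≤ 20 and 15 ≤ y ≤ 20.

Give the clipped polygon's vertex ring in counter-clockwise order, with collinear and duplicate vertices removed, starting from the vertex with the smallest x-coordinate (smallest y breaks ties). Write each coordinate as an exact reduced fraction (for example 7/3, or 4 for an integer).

1. After x ≥ 14: [(14,3) (18,3) (19,11) (16,17) (14,123/7)]
2. After x ≤ 20: [(14,3) (18,3) (19,11) (16,17) (14,123/7)]
3. After y ≥ 15: [(14,15) (17,15) (16,17) (14,123/7)]
4. After y ≤ 20: [(14,15) (17,15) (16,17) (14,123/7)]
5. Canonical ring: [(14,15) (17,15) (16,17) (14,123/7)]

Clipped polygon: [(14,15) (17,15) (16,17) (14,123/7)]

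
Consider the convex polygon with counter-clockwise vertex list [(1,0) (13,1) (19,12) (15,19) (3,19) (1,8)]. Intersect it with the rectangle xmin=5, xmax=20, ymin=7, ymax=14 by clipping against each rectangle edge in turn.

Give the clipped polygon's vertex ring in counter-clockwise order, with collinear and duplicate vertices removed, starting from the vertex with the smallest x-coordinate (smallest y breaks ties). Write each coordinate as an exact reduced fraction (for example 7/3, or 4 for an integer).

1. After x ≥ 5: [(5,1/3) (13,1) (19,12) (15,19) (5,19)]
2. After x ≤ 20: [(5,1/3) (13,1) (19,12) (15,19) (5,19)]
3. After y ≥ 7: [(5,7) (179/11,7) (19,12) (15,19) (5,19)]
4. After y ≤ 14: [(5,14) (5,7) (179/11,7) (19,12) (125/7,14)]
5. Canonical ring: [(5,7) (179/11,7) (19,12) (125/7,14) (5,14)]

Clipped polygon: [(5,7) (179/11,7) (19,12) (125/7,14) (5,14)]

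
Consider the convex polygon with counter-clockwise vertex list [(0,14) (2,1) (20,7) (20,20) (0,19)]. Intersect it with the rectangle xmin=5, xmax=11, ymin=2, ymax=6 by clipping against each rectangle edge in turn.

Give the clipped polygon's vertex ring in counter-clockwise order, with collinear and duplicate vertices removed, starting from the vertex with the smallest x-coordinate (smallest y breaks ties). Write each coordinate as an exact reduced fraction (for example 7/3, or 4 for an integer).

Clipped polygon: [(5,2) (11,4) (11,6) (5,6)]

1. After x ≥ 5: [(5,2) (20,7) (20,20) (5,77/4)]
2. After x ≤ 11: [(5,2) (11,4) (11,391/20) (5,77/4)]
3. After y ≥ 2: [(5,2) (11,4) (11,391/20) (5,77/4)]
4. After y ≤ 6: [(5,6) (5,2) (11,4) (11,6)]
5. Canonical ring: [(5,2) (11,4) (11,6) (5,6)]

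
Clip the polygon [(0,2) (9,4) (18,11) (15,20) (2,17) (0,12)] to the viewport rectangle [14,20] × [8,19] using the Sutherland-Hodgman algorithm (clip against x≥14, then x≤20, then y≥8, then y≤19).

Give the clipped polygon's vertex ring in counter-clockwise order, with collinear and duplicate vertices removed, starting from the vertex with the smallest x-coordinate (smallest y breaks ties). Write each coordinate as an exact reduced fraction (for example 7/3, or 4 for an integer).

1. After x ≥ 14: [(14,71/9) (18,11) (15,20) (14,257/13)]
2. After x ≤ 20: [(14,71/9) (18,11) (15,20) (14,257/13)]
3. After y ≥ 8: [(14,8) (99/7,8) (18,11) (15,20) (14,257/13)]
4. After y ≤ 19: [(14,19) (14,8) (99/7,8) (18,11) (46/3,19)]
5. Canonical ring: [(14,8) (99/7,8) (18,11) (46/3,19) (14,19)]

Clipped polygon: [(14,8) (99/7,8) (18,11) (46/3,19) (14,19)]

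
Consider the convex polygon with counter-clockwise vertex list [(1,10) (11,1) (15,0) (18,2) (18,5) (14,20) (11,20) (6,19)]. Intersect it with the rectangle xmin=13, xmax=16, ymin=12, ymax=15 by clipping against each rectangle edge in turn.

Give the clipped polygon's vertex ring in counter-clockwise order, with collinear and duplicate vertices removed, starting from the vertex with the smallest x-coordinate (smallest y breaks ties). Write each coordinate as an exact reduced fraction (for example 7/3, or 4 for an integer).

1. After x ≥ 13: [(13,1/2) (15,0) (18,2) (18,5) (14,20) (13,20)]
2. After x ≤ 16: [(13,1/2) (15,0) (16,2/3) (16,25/2) (14,20) (13,20)]
3. After y ≥ 12: [(13,12) (16,12) (16,25/2) (14,20) (13,20)]
4. After y ≤ 15: [(13,15) (13,12) (16,12) (16,25/2) (46/3,15)]
5. Canonical ring: [(13,12) (16,12) (16,25/2) (46/3,15) (13,15)]

Clipped polygon: [(13,12) (16,12) (16,25/2) (46/3,15) (13,15)]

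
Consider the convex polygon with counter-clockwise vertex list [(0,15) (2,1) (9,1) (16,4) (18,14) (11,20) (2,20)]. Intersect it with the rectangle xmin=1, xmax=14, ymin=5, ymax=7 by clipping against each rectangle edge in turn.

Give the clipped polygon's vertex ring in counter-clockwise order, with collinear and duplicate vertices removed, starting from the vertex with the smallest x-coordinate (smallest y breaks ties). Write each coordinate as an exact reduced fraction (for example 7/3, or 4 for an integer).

1. After x ≥ 1: [(1,35/2) (1,8) (2,1) (9,1) (16,4) (18,14) (11,20) (2,20)]
2. After x ≤ 14: [(1,35/2) (1,8) (2,1) (9,1) (14,22/7) (14,122/7) (11,20) (2,20)]
3. After y ≥ 5: [(1,35/2) (1,8) (10/7,5) (14,5) (14,122/7) (11,20) (2,20)]
4. After y ≤ 7: [(8/7,7) (10/7,5) (14,5) (14,7)]
5. Canonical ring: [(8/7,7) (10/7,5) (14,5) (14,7)]

Clipped polygon: [(8/7,7) (10/7,5) (14,5) (14,7)]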